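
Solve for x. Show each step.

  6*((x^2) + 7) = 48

Step 1. [6*((x^2) + 7) = 48] 6·(inner) — divide through by 6, so div: (x^2) + 7 = 8.
Step 2. [(x^2) + 7 = 8] +7 is outermost — subtract 7 both sides. So sub: x^2 = 1.
Step 3. [x^2 = 1] √ both sides: 1 ≥ 0 gives two branches ⇒ sqrt: x = 1 or -1.

Answer: x ∈ {-1, 1}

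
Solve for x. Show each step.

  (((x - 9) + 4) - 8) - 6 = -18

Step 1. [(((x - 9) + 4) - 8) - 6 = -18] add 6: x sits inside (… - 6), so sub: ((x - 9) + 4) - 8 = -12.
Step 2. [((x - 9) + 4) - 8 = -12] 8 comes off first (add 8) ⇒ sub: (x - 9) + 4 = -4.
Step 3. [(x - 9) + 4 = -4] peel the +4: subtract 4 from each side. So sub: x - 9 = -8.
Step 4. [x - 9 = -8] the outer -9 inverts by adding 9, so sub: x = 1.

Answer: x ∈ {1}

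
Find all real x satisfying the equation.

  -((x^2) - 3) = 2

Step 1. [-((x^2) - 3) = 2] leading − — multiply by −1. So neg: (x^2) - 3 = -2.
Step 2. [(x^2) - 3 = -2] -3 is outermost — add 3 both sides ⇒ sub: x^2 = 1.
Step 3. [x^2 = 1] √ both sides: 1 ≥ 0 gives two branches, so sqrt: x = 1 or -1.

Answer: x ∈ {-1, 1}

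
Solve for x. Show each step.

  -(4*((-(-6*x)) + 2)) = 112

Step 1. [-(4*((-(-6*x)) + 2)) = 112] LHS negated; negate both sides. So neg: 4*((-(-6*x)) + 2) = -112.
Step 2. [4*((-(-6*x)) + 2) = -112] leading coefficient 4: divide by 4. So div: (-(-6*x)) + 2 = -28.
Step 3. [(-(-6*x)) + 2 = -28] 2 comes off first (subtract 2), so sub: -(-6*x) = -30.
Step 4. [-(-6*x) = -30] flip signs both sides, so neg: -6*x = 30.
Step 5. [-6*x = 30] LHS = -6·(…); ÷-6 both sides. So div: x = -5.

Answer: x ∈ {-5}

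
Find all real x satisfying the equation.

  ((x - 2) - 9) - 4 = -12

Step 1. [((x - 2) - 9) - 4 = -12] peel the -4: add 4 from each side. So sub: (x - 2) - 9 = -8.
Step 2. [(x - 2) - 9 = -8] 9 comes off first (add 9). So sub: x - 2 = 1.
Step 3. [x - 2 = 1] the outer -2 inverts by adding 2 ⇒ sub: x = 3.

Answer: x ∈ {3}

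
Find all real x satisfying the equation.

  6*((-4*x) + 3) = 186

Step 1. [6*((-4*x) + 3) = 186] divide by the outer 6, so div: (-4*x) + 3 = 31.
Step 2. [(-4*x) + 3 = 31] 3 comes off first (subtract 3) ⇒ sub: -4*x = 28.
Step 3. [-4*x = 28] divide by the outer -4 ⇒ div: x = -7.

Answer: x ∈ {-7}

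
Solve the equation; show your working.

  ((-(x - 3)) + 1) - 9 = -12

Step 1. [((-(x - 3)) + 1) - 9 = -12] add 9: x sits inside (… - 9), so sub: (-(x - 3)) + 1 = -3.
Step 2. [(-(x - 3)) + 1 = -3] subtract 1: x sits inside (… + 1), so sub: -(x - 3) = -4.
Step 3. [-(x - 3) = -4] LHS negated; negate both sides ⇒ neg: x - 3 = 4.
Step 4. [x - 3 = 4] peel the -3: add 3 from each side, so sub: x = 7.

Answer: x ∈ {7}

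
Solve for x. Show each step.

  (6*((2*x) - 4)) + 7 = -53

Step 1. [(6*((2*x) - 4)) + 7 = -53] +7 is outermost — subtract 7 both sides. So sub: 6*((2*x) - 4) = -60.
Step 2. [6*((2*x) - 4) = -60] divide by the outer 6. So div: (2*x) - 4 = -10.
Step 3. [(2*x) - 4 = -10] common factor 2 (LHS and -10) — divide through. So factor: x - 2 = -5.
Step 4. [x - 2 = -5] -2 is outermost — add 2 both sides. So sub: x = -3.

Answer: x ∈ {-3}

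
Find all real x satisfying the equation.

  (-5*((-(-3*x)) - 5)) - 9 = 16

Step 1. [(-5*((-(-3*x)) - 5)) - 9 = 16] add 9: x sits inside (… - 9) ⇒ sub: -5*((-(-3*x)) - 5) = 25.
Step 2. [-5*((-(-3*x)) - 5) = 25] leading coefficient -5: divide by -5. So div: (-(-3*x)) - 5 = -5.
Step 3. [(-(-3*x)) - 5 = -5] add 5: x sits inside (… - 5) ⇒ sub: -(-3*x) = 0.
Step 4. [-(-3*x) = 0] flip signs both sides, so neg: -3*x = 0.
Step 5. [-3*x = 0] divide by the outer -3. So div: x = 0.

Answer: x ∈ {0}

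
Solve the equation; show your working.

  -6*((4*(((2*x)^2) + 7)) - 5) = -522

Step 1. [-6*((4*(((2*x)^2) + 7)) - 5) = -522] leading coefficient -6: divide by -6, so div: (4*(((2*x)^2) + 7)) - 5 = 87.
Step 2. [(4*(((2*x)^2) + 7)) - 5 = 87] peel the -5: add 5 from each side, so sub: 4*(((2*x)^2) + 7) = 92.
Step 3. [4*(((2*x)^2) + 7) = 92] leading coefficient 4: divide by 4 ⇒ div: ((2*x)^2) + 7 = 23.
Step 4. [((2*x)^2) + 7 = 23] the outer +7 inverts by subtracting 7. So sub: (2*x)^2 = 16.
Step 5. [(2*x)^2 = 16] √ both sides: 16 ≥ 0 gives two branches, so sqrt: 2*x = 4 or -4.
Step 6. [2*x = 4 or -4] 2 out front; divide by 2 ⇒ div: x = 2 or -2.

Answer: x ∈ {-2, 2}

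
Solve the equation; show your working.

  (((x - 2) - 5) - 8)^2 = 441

Step 1. [(((x - 2) - 5) - 8)^2 = 441] LHS squared, RHS 441 ≥ 0: apply √ (±), so sqrt: ((x - 2) - 5) - 8 = 21 or -21.
Step 2. [((x - 2) - 5) - 8 = 21 or -21] peel the -8: add 8 from each side, so sub: (x - 2) - 5 = 29 or -13.
Step 3. [(x - 2) - 5 = 29 or -13] add 5: x sits inside (… - 5), so sub: x - 2 = 34 or -8.
Step 4. [x - 2 = 34 or -8] add 2: x sits inside (… - 2). So sub: x = 36 or -6.

Answer: x ∈ {-6, 36}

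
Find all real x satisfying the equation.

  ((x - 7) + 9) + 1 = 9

Step 1. [((x - 7) + 9) + 1 = 9] 1 comes off first (subtract 1). So sub: (x - 7) + 9 = 8.
Step 2. [(x - 7) + 9 = 8] the outer +9 inverts by subtracting 9. So sub: x - 7 = -1.
Step 3. [x - 7 = -1] peel the -7: add 7 from each side ⇒ sub: x = 6.

Answer: x ∈ {6}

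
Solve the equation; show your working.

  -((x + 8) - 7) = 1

Step 1. [-((x + 8) - 7) = 1] flip signs both sides, so neg: (x + 8) - 7 = -1.
Step 2. [(x + 8) - 7 = -1] add 7: x sits inside (… - 7). So sub: x + 8 = 6.
Step 3. [x + 8 = 6] peel the +8: subtract 8 from each side ⇒ sub: x = -2.

Answer: x ∈ {-2}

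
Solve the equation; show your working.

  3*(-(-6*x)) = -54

Step 1. [3*(-(-6*x)) = -54] leading coefficient 3: divide by 3 ⇒ div: -(-6*x) = -18.
Step 2. [-(-6*x) = -18] flip signs both sides, so neg: -6*x = 18.
Step 3. [-6*x = 18] leading coefficient -6: divide by -6 ⇒ div: x = -3.

Answer: x ∈ {-3}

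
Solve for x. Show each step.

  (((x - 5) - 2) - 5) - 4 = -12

Step 1. [(((x - 5) - 2) - 5) - 4 = -12] 4 comes off first (add 4) ⇒ sub: ((x - 5) - 2) - 5 = -8.
Step 2. [((x - 5) - 2) - 5 = -8] -5 is outermost — add 5 both sides, so sub: (x - 5) - 2 = -3.
Step 3. [(x - 5) - 2 = -3] 2 comes off first (add 2), so sub: x - 5 = -1.
Step 4. [x - 5 = -1] peel the -5: add 5 from each side, so sub: x = 4.

Answer: x ∈ {4}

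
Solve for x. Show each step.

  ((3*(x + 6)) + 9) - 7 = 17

Step 1. [((3*(x + 6)) + 9) - 7 = 17] add 7: x sits inside (… - 7) ⇒ sub: (3*(x + 6)) + 9 = 24.
Step 2. [(3*(x + 6)) + 9 = 24] subtract 9: x sits inside (… + 9) ⇒ sub: 3*(x + 6) = 15.
Step 3. [3*(x + 6) = 15] 3·(inner) — divide through by 3. So div: x + 6 = 5.
Step 4. [x + 6 = 5] the outer +6 inverts by subtracting 6 ⇒ sub: x = -1.

Answer: x ∈ {-1}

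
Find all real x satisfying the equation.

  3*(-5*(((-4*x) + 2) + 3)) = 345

Step 1. [3*(-5*(((-4*x) + 2) + 3)) = 345] 3 out front; divide by 3. So div: -5*(((-4*x) + 2) + 3) = 115.
Step 2. [-5*(((-4*x) + 2) + 3) = 115] -5·(inner) — divide through by -5 ⇒ div: ((-4*x) + 2) + 3 = -23.
Step 3. [((-4*x) + 2) + 3 = -23] 3 comes off first (subtract 3). So sub: (-4*x) + 2 = -26.
Step 4. [(-4*x) + 2 = -26] the outer +2 inverts by subtracting 2. So sub: -4*x = -28.
Step 5. [-4*x = -28] -4·(inner) — divide through by -4, so div: x = 7.

Answer: x ∈ {7}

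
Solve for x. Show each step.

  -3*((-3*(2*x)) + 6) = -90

Step 1. [-3*((-3*(2*x)) + 6) = -90] LHS = -3·(…); ÷-3 both sides ⇒ div: (-3*(2*x)) + 6 = 30.
Step 2. [(-3*(2*x)) + 6 = 30] common factor -3 (LHS and 30) — divide through. So factor: (2*x) - 2 = -10.
Step 3. [(2*x) - 2 = -10] common factor 2 (LHS and -10) — divide through, so factor: x - 1 = -5.
Step 4. [x - 1 = -5] 1 comes off first (add 1) ⇒ sub: x = -4.

Answer: x ∈ {-4}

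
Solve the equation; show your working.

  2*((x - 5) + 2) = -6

Step 1. [2*((x - 5) + 2) = -6] leading coefficient 2: divide by 2 ⇒ div: (x - 5) + 2 = -3.
Step 2. [(x - 5) + 2 = -3] subtract 2: x sits inside (… + 2), so sub: x - 5 = -5.
Step 3. [x - 5 = -5] 5 comes off first (add 5). So sub: x = 0.

Answer: x ∈ {0}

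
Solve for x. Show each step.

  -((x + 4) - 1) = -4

Step 1. [-((x + 4) - 1) = -4] leading − — multiply by −1 ⇒ neg: (x + 4) - 1 = 4.
Step 2. [(x + 4) - 1 = 4] 1 comes off first (add 1) ⇒ sub: x + 4 = 5.
Step 3. [x + 4 = 5] the outer +4 inverts by subtracting 4 ⇒ sub: x = 1.

Answer: x ∈ {1}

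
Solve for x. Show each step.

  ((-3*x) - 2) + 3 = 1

Step 1. [((-3*x) - 2) + 3 = 1] 3 comes off first (subtract 3), so sub: (-3*x) - 2 = -2.
Step 2. [(-3*x) - 2 = -2] -2 is outermost — add 2 both sides ⇒ sub: -3*x = 0.
Step 3. [-3*x = 0] divide by the outer -3 ⇒ div: x = 0.

Answer: x ∈ {0}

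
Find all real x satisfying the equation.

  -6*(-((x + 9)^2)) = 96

Step 1. [-6*(-((x + 9)^2)) = 96] leading coefficient -6: divide by -6. So div: -((x + 9)^2) = -16.
Step 2. [-((x + 9)^2) = -16] flip signs both sides ⇒ neg: (x + 9)^2 = 16.
Step 3. [(x + 9)^2 = 16] LHS squared, RHS 16 ≥ 0: apply √ (±). So sqrt: x + 9 = 4 or -4.
Step 4. [x + 9 = 4 or -4] the outer +9 inverts by subtracting 9. So sub: x = -5 or -13.

Answer: x ∈ {-13, -5}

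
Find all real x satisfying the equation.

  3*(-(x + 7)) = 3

Step 1. [3*(-(x + 7)) = 3] divide by the outer 3, so div: -(x + 7) = 1.
Step 2. [-(x + 7) = 1] LHS negated; negate both sides. So neg: x + 7 = -1.
Step 3. [x + 7 = -1] 7 comes off first (subtract 7). So sub: x = -8.

Answer: x ∈ {-8}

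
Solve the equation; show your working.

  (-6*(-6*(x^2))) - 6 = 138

Step 1. [(-6*(-6*(x^2))) - 6 = 138] -6 divides every term; factor it out. So factor: (-6*(x^2)) + 1 = -23.
Step 2. [(-6*(x^2)) + 1 = -23] +1 is outermost — subtract 1 both sides. So sub: -6*(x^2) = -24.
Step 3. [-6*(x^2) = -24] LHS = -6·(…); ÷-6 both sides ⇒ div: x^2 = 4.
Step 4. [x^2 = 4] √ both sides: 4 ≥ 0 gives two branches, so sqrt: x = 2 or -2.

Answer: x ∈ {-2, 2}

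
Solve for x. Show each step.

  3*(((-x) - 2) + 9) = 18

Step 1. [3*(((-x) - 2) + 9) = 18] LHS = 3·(…); ÷3 both sides, so div: ((-x) - 2) + 9 = 6.
Step 2. [((-x) - 2) + 9 = 6] the outer +9 inverts by subtracting 9, so sub: (-x) - 2 = -3.
Step 3. [(-x) - 2 = -3] the outer -2 inverts by adding 2, so sub: -x = -1.
Step 4. [-x = -1] flip signs both sides ⇒ neg: x = 1.

Answer: x ∈ {1}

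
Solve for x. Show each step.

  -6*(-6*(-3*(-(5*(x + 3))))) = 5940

Step 1. [-6*(-6*(-3*(-(5*(x + 3))))) = 5940] -6·(inner) — divide through by -6. So div: -6*(-3*(-(5*(x + 3)))) = -990.
Step 2. [-6*(-3*(-(5*(x + 3)))) = -990] -6 out front; divide by -6. So div: -3*(-(5*(x + 3))) = 165.
Step 3. [-3*(-(5*(x + 3))) = 165] LHS = -3·(…); ÷-3 both sides, so div: -(5*(x + 3)) = -55.
Step 4. [-(5*(x + 3)) = -55] LHS negated; negate both sides. So neg: 5*(x + 3) = 55.
Step 5. [5*(x + 3) = 55] leading coefficient 5: divide by 5, so div: x + 3 = 11.
Step 6. [x + 3 = 11] +3 is outermost — subtract 3 both sides, so sub: x = 8.

Answer: x ∈ {8}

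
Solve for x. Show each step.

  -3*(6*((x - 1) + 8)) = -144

Step 1. [-3*(6*((x - 1) + 8)) = -144] leading coefficient -3: divide by -3. So div: 6*((x - 1) + 8) = 48.
Step 2. [6*((x - 1) + 8) = 48] 6 out front; divide by 6 ⇒ div: (x - 1) + 8 = 8.
Step 3. [(x - 1) + 8 = 8] +8 is outermost — subtract 8 both sides ⇒ sub: x - 1 = 0.
Step 4. [x - 1 = 0] the outer -1 inverts by adding 1 ⇒ sub: x = 1.

Answer: x ∈ {1}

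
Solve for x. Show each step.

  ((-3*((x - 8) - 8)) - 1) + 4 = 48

Step 1. [((-3*((x - 8) - 8)) - 1) + 4 = 48] +4 is outermost — subtract 4 both sides. So sub: (-3*((x - 8) - 8)) - 1 = 44.
Step 2. [(-3*((x - 8) - 8)) - 1 = 44] -1 is outermost — add 1 both sides. So sub: -3*((x - 8) - 8) = 45.
Step 3. [-3*((x - 8) - 8) = 45] -3 out front; divide by -3. So div: (x - 8) - 8 = -15.
Step 4. [(x - 8) - 8 = -15] -8 is outermost — add 8 both sides. So sub: x - 8 = -7.
Step 5. [x - 8 = -7] peel the -8: add 8 from each side, so sub: x = 1.

Answer: x ∈ {1}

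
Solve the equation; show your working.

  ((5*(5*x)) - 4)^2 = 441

Step 1. [((5*(5*x)) - 4)^2 = 441] LHS squared, RHS 441 ≥ 0: apply √ (±) ⇒ sqrt: (5*(5*x)) - 4 = 21 or -21.
Step 2. [(5*(5*x)) - 4 = 21 or -21] add 4: x sits inside (… - 4), so sub: 5*(5*x) = 25 or -17.
Step 3. [5*(5*x) = 25 or -17] LHS = 5·(…); ÷5 both sides ⇒ div: 5*x = 5 or -17/5.
Step 4. [5*x = 5 or -17/5] LHS = 5·(…); ÷5 both sides. So div: x = 1 or -17/25.

Answer: x ∈ {-17/25, 1}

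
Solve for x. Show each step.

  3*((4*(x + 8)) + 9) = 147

Step 1. [3*((4*(x + 8)) + 9) = 147] 3·(inner) — divide through by 3. So div: (4*(x + 8)) + 9 = 49.
Step 2. [(4*(x + 8)) + 9 = 49] 9 comes off first (subtract 9), so sub: 4*(x + 8) = 40.
Step 3. [4*(x + 8) = 40] LHS = 4·(…); ÷4 both sides. So div: x + 8 = 10.
Step 4. [x + 8 = 10] subtract 8: x sits inside (… + 8), so sub: x = 2.

Answer: x ∈ {2}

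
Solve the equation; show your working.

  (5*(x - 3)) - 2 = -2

Step 1. [(5*(x - 3)) - 2 = -2] add 2: x sits inside (… - 2), so sub: 5*(x - 3) = 0.
Step 2. [5*(x - 3) = 0] 5·(inner) — divide through by 5. So div: x - 3 = 0.
Step 3. [x - 3 = 0] -3 is outermost — add 3 both sides, so sub: x = 3.

Answer: x ∈ {3}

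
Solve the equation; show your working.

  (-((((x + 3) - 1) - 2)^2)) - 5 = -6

Step 1. [(-((((x + 3) - 1) - 2)^2)) - 5 = -6] 5 comes off first (add 5), so sub: -((((x + 3) - 1) - 2)^2) = -1.
Step 2. [-((((x + 3) - 1) - 2)^2) = -1] flip signs both sides, so neg: (((x + 3) - 1) - 2)^2 = 1.
Step 3. [(((x + 3) - 1) - 2)^2 = 1] LHS squared, RHS 1 ≥ 0: apply √ (±) ⇒ sqrt: ((x + 3) - 1) - 2 = 1 or -1.
Step 4. [((x + 3) - 1) - 2 = 1 or -1] 2 comes off first (add 2), so sub: (x + 3) - 1 = 3 or 1.
Step 5. [(x + 3) - 1 = 3 or 1] add 1: x sits inside (… - 1) ⇒ sub: x + 3 = 4 or 2.
Step 6. [x + 3 = 4 or 2] peel the +3: subtract 3 from each side ⇒ sub: x = 1 or -1.

Answer: x ∈ {-1, 1}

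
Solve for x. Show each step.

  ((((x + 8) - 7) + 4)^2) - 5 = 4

Step 1. [((((x + 8) - 7) + 4)^2) - 5 = 4] 5 comes off first (add 5) ⇒ sub: (((x + 8) - 7) + 4)^2 = 9.
Step 2. [(((x + 8) - 7) + 4)^2 = 9] √ both sides: 9 ≥ 0 gives two branches, so sqrt: ((x + 8) - 7) + 4 = 3 or -3.
Step 3. [((x + 8) - 7) + 4 = 3 or -3] the outer +4 inverts by subtracting 4 ⇒ sub: (x + 8) - 7 = -1 or -7.
Step 4. [(x + 8) - 7 = -1 or -7] 7 comes off first (add 7), so sub: x + 8 = 6 or 0.
Step 5. [x + 8 = 6 or 0] peel the +8: subtract 8 from each side. So sub: x = -2 or -8.

Answer: x ∈ {-8, -2}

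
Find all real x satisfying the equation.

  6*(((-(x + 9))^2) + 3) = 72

Step 1. [6*(((-(x + 9))^2) + 3) = 72] 6·(inner) — divide through by 6 ⇒ div: ((-(x + 9))^2) + 3 = 12.
Step 2. [((-(x + 9))^2) + 3 = 12] the outer +3 inverts by subtracting 3 ⇒ sub: (-(x + 9))^2 = 9.
Step 3. [(-(x + 9))^2 = 9] √ both sides: 9 ≥ 0 gives two branches ⇒ sqrt: -(x + 9) = 3 or -3.
Step 4. [-(x + 9) = 3 or -3] flip signs both sides. So neg: x + 9 = -3 or 3.
Step 5. [x + 9 = -3 or 3] 9 comes off first (subtract 9), so sub: x = -12 or -6.

Answer: x ∈ {-12, -6}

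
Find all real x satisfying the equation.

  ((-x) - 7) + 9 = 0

Step 1. [((-x) - 7) + 9 = 0] peel the +9: subtract 9 from each side, so sub: (-x) - 7 = -9.
Step 2. [(-x) - 7 = -9] the outer -7 inverts by adding 7. So sub: -x = -2.
Step 3. [-x = -2] flip signs both sides, so neg: x = 2.

Answer: x ∈ {2}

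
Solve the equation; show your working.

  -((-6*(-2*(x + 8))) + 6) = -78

Step 1. [-((-6*(-2*(x + 8))) + 6) = -78] flip signs both sides ⇒ neg: (-6*(-2*(x + 8))) + 6 = 78.
Step 2. [(-6*(-2*(x + 8))) + 6 = 78] -6 | LHS and -6 | 78: pull -6 out ⇒ factor: (-2*(x + 8)) - 1 = -13.
Step 3. [(-2*(x + 8)) - 1 = -13] -1 is outermost — add 1 both sides. So sub: -2*(x + 8) = -12.
Step 4. [-2*(x + 8) = -12] leading coefficient -2: divide by -2 ⇒ div: x + 8 = 6.
Step 5. [x + 8 = 6] peel the +8: subtract 8 from each side ⇒ sub: x = -2.

Answer: x ∈ {-2}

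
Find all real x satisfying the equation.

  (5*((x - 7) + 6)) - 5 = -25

Step 1. [(5*((x - 7) + 6)) - 5 = -25] 5 | LHS and 5 | -25: pull 5 out ⇒ factor: ((x - 7) + 6) - 1 = -5.
Step 2. [((x - 7) + 6) - 1 = -5] peel the -1: add 1 from each side. So sub: (x - 7) + 6 = -4.
Step 3. [(x - 7) + 6 = -4] 6 comes off first (subtract 6). So sub: x - 7 = -10.
Step 4. [x - 7 = -10] peel the -7: add 7 from each side. So sub: x = -3.

Answer: x ∈ {-3}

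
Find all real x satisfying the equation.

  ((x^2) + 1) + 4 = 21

Step 1. [((x^2) + 1) + 4 = 21] +4 is outermost — subtract 4 both sides. So sub: (x^2) + 1 = 17.
Step 2. [(x^2) + 1 = 17] subtract 1: x sits inside (… + 1). So sub: x^2 = 16.
Step 3. [x^2 = 16] √ both sides: 16 ≥ 0 gives two branches. So sqrt: x = 4 or -4.

Answer: x ∈ {-4, 4}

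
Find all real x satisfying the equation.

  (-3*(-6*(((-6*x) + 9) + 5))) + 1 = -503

Step 1. [(-3*(-6*(((-6*x) + 9) + 5))) + 1 = -503] peel the +1: subtract 1 from each side ⇒ sub: -3*(-6*(((-6*x) + 9) + 5)) = -504.
Step 2. [-3*(-6*(((-6*x) + 9) + 5)) = -504] -3·(inner) — divide through by -3. So div: -6*(((-6*x) + 9) + 5) = 168.
Step 3. [-6*(((-6*x) + 9) + 5) = 168] divide by the outer -6, so div: ((-6*x) + 9) + 5 = -28.
Step 4. [((-6*x) + 9) + 5 = -28] peel the +5: subtract 5 from each side ⇒ sub: (-6*x) + 9 = -33.
Step 5. [(-6*x) + 9 = -33] 9 comes off first (subtract 9) ⇒ sub: -6*x = -42.
Step 6. [-6*x = -42] -6·(inner) — divide through by -6 ⇒ div: x = 7.

Answer: x ∈ {7}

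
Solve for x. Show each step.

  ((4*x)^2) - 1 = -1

Step 1. [((4*x)^2) - 1 = -1] the outer -1 inverts by adding 1, so sub: (4*x)^2 = 0.
Step 2. [(4*x)^2 = 0] LHS squared, RHS 0 ≥ 0: apply √ (±) ⇒ sqrt: 4*x = 0.
Step 3. [4*x = 0] 4 out front; divide by 4 ⇒ div: x = 0.

Answer: x ∈ {0}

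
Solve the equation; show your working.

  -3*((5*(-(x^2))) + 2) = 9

Step 1. [-3*((5*(-(x^2))) + 2) = 9] LHS = -3·(…); ÷-3 both sides, so div: (5*(-(x^2))) + 2 = -3.
Step 2. [(5*(-(x^2))) + 2 = -3] peel the +2: subtract 2 from each side ⇒ sub: 5*(-(x^2)) = -5.
Step 3. [5*(-(x^2)) = -5] divide by the outer 5, so div: -(x^2) = -1.
Step 4. [-(x^2) = -1] leading − — multiply by −1 ⇒ neg: x^2 = 1.
Step 5. [x^2 = 1] √ both sides: 1 ≥ 0 gives two branches, so sqrt: x = 1 or -1.

Answer: x ∈ {-1, 1}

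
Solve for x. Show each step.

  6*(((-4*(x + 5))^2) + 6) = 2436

Step 1. [6*(((-4*(x + 5))^2) + 6) = 2436] 6·(inner) — divide through by 6 ⇒ div: ((-4*(x + 5))^2) + 6 = 406.
Step 2. [((-4*(x + 5))^2) + 6 = 406] 6 comes off first (subtract 6) ⇒ sub: (-4*(x + 5))^2 = 400.
Step 3. [(-4*(x + 5))^2 = 400] LHS squared, RHS 400 ≥ 0: apply √ (±), so sqrt: -4*(x + 5) = 20 or -20.
Step 4. [-4*(x + 5) = 20 or -20] leading coefficient -4: divide by -4, so div: x + 5 = -5 or 5.
Step 5. [x + 5 = -5 or 5] subtract 5: x sits inside (… + 5), so sub: x = -10 or 0.

Answer: x ∈ {-10, 0}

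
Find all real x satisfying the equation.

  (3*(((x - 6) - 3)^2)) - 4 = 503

Step 1. [(3*(((x - 6) - 3)^2)) - 4 = 503] -4 is outermost — add 4 both sides. So sub: 3*(((x - 6) - 3)^2) = 507.
Step 2. [3*(((x - 6) - 3)^2) = 507] LHS = 3·(…); ÷3 both sides. So div: ((x - 6) - 3)^2 = 169.
Step 3. [((x - 6) - 3)^2 = 169] 169 ≥ 0, LHS is (·)² — take ±√. So sqrt: (x - 6) - 3 = 13 or -13.
Step 4. [(x - 6) - 3 = 13 or -13] add 3: x sits inside (… - 3), so sub: x - 6 = 16 or -10.
Step 5. [x - 6 = 16 or -10] -6 is outermost — add 6 both sides, so sub: x = 22 or -4.

Answer: x ∈ {-4, 22}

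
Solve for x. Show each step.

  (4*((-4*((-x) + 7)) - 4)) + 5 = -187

Step 1. [(4*((-4*((-x) + 7)) - 4)) + 5 = -187] subtract 5: x sits inside (… + 5). So sub: 4*((-4*((-x) + 7)) - 4) = -192.
Step 2. [4*((-4*((-x) + 7)) - 4) = -192] LHS = 4·(…); ÷4 both sides, so div: (-4*((-x) + 7)) - 4 = -48.
Step 3. [(-4*((-x) + 7)) - 4 = -48] -4 divides every term; factor it out ⇒ factor: ((-x) + 7) + 1 = 12.
Step 4. [((-x) + 7) + 1 = 12] subtract 1: x sits inside (… + 1). So sub: (-x) + 7 = 11.
Step 5. [(-x) + 7 = 11] peel the +7: subtract 7 from each side, so sub: -x = 4.
Step 6. [-x = 4] leading − — multiply by −1. So neg: x = -4.

Answer: x ∈ {-4}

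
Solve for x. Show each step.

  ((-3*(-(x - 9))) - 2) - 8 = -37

Step 1. [((-3*(-(x - 9))) - 2) - 8 = -37] -8 is outermost — add 8 both sides ⇒ sub: (-3*(-(x - 9))) - 2 = -29.
Step 2. [(-3*(-(x - 9))) - 2 = -29] -2 is outermost — add 2 both sides. So sub: -3*(-(x - 9)) = -27.
Step 3. [-3*(-(x - 9)) = -27] -3·(inner) — divide through by -3 ⇒ div: -(x - 9) = 9.
Step 4. [-(x - 9) = 9] flip signs both sides ⇒ neg: x - 9 = -9.
Step 5. [x - 9 = -9] the outer -9 inverts by adding 9, so sub: x = 0.

Answer: x ∈ {0}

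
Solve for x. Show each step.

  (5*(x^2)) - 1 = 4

Step 1. [(5*(x^2)) - 1 = 4] peel the -1: add 1 from each side. So sub: 5*(x^2) = 5.
Step 2. [5*(x^2) = 5] LHS = 5·(…); ÷5 both sides ⇒ div: x^2 = 1.
Step 3. [x^2 = 1] √ both sides: 1 ≥ 0 gives two branches. So sqrt: x = 1 or -1.

Answer: x ∈ {-1, 1}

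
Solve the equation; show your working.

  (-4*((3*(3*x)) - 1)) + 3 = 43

Step 1. [(-4*((3*(3*x)) - 1)) + 3 = 43] 3 comes off first (subtract 3). So sub: -4*((3*(3*x)) - 1) = 40.
Step 2. [-4*((3*(3*x)) - 1) = 40] divide by the outer -4, so div: (3*(3*x)) - 1 = -10.
Step 3. [(3*(3*x)) - 1 = -10] -1 is outermost — add 1 both sides. So sub: 3*(3*x) = -9.
Step 4. [3*(3*x) = -9] LHS = 3·(…); ÷3 both sides. So div: 3*x = -3.
Step 5. [3*x = -3] 3·(inner) — divide through by 3 ⇒ div: x = -1.

Answer: x ∈ {-1}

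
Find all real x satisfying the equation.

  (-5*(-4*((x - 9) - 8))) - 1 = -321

Step 1. [(-5*(-4*((x - 9) - 8))) - 1 = -321] -1 is outermost — add 1 both sides. So sub: -5*(-4*((x - 9) - 8)) = -320.
Step 2. [-5*(-4*((x - 9) - 8)) = -320] leading coefficient -5: divide by -5, so div: -4*((x - 9) - 8) = 64.
Step 3. [-4*((x - 9) - 8) = 64] -4·(inner) — divide through by -4, so div: (x - 9) - 8 = -16.
Step 4. [(x - 9) - 8 = -16] 8 comes off first (add 8). So sub: x - 9 = -8.
Step 5. [x - 9 = -8] the outer -9 inverts by adding 9 ⇒ sub: x = 1.

Answer: x ∈ {1}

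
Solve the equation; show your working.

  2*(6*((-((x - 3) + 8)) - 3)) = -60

Step 1. [2*(6*((-((x - 3) + 8)) - 3)) = -60] 2 out front; divide by 2, so div: 6*((-((x - 3) + 8)) - 3) = -30.
Step 2. [6*((-((x - 3) + 8)) - 3) = -30] LHS = 6·(…); ÷6 both sides, so div: (-((x - 3) + 8)) - 3 = -5.
Step 3. [(-((x - 3) + 8)) - 3 = -5] peel the -3: add 3 from each side. So sub: -((x - 3) + 8) = -2.
Step 4. [-((x - 3) + 8) = -2] leading − — multiply by −1 ⇒ neg: (x - 3) + 8 = 2.
Step 5. [(x - 3) + 8 = 2] peel the +8: subtract 8 from each side. So sub: x - 3 = -6.
Step 6. [x - 3 = -6] peel the -3: add 3 from each side. So sub: x = -3.

Answer: x ∈ {-3}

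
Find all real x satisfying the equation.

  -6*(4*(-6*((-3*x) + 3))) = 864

Step 1. [-6*(4*(-6*((-3*x) + 3))) = 864] leading coefficient -6: divide by -6 ⇒ div: 4*(-6*((-3*x) + 3)) = -144.
Step 2. [4*(-6*((-3*x) + 3)) = -144] 4 out front; divide by 4, so div: -6*((-3*x) + 3) = -36.
Step 3. [-6*((-3*x) + 3) = -36] -6 out front; divide by -6. So div: (-3*x) + 3 = 6.
Step 4. [(-3*x) + 3 = 6] 3 comes off first (subtract 3) ⇒ sub: -3*x = 3.
Step 5. [-3*x = 3] -3 out front; divide by -3 ⇒ div: x = -1.

Answer: x ∈ {-1}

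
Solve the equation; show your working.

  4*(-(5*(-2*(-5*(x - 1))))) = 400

Step 1. [4*(-(5*(-2*(-5*(x - 1))))) = 400] LHS = 4·(…); ÷4 both sides ⇒ div: -(5*(-2*(-5*(x - 1)))) = 100.
Step 2. [-(5*(-2*(-5*(x - 1)))) = 100] leading − — multiply by −1, so neg: 5*(-2*(-5*(x - 1))) = -100.
Step 3. [5*(-2*(-5*(x - 1))) = -100] 5 out front; divide by 5. So div: -2*(-5*(x - 1)) = -20.
Step 4. [-2*(-5*(x - 1)) = -20] -2 out front; divide by -2, so div: -5*(x - 1) = 10.
Step 5. [-5*(x - 1) = 10] -5·(inner) — divide through by -5. So div: x - 1 = -2.
Step 6. [x - 1 = -2] peel the -1: add 1 from each side, so sub: x = -1.

Answer: x ∈ {-1}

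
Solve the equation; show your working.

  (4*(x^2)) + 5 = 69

Step 1. [(4*(x^2)) + 5 = 69] the outer +5 inverts by subtracting 5 ⇒ sub: 4*(x^2) = 64.
Step 2. [4*(x^2) = 64] LHS = 4·(…); ÷4 both sides ⇒ div: x^2 = 16.
Step 3. [x^2 = 16] √ both sides: 16 ≥ 0 gives two branches. So sqrt: x = 4 or -4.

Answer: x ∈ {-4, 4}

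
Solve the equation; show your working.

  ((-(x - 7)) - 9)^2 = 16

Step 1. [((-(x - 7)) - 9)^2 = 16] LHS squared, RHS 16 ≥ 0: apply √ (±) ⇒ sqrt: (-(x - 7)) - 9 = 4 or -4.
Step 2. [(-(x - 7)) - 9 = 4 or -4] peel the -9: add 9 from each side. So sub: -(x - 7) = 13 or 5.
Step 3. [-(x - 7) = 13 or 5] LHS negated; negate both sides, so neg: x - 7 = -13 or -5.
Step 4. [x - 7 = -13 or -5] -7 is outermost — add 7 both sides ⇒ sub: x = -6 or 2.

Answer: x ∈ {-6, 2}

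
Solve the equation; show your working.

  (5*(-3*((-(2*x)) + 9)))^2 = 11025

Step 1. [(5*(-3*((-(2*x)) + 9)))^2 = 11025] √ both sides: 11025 ≥ 0 gives two branches ⇒ sqrt: 5*(-3*((-(2*x)) + 9)) = 105 or -105.
Step 2. [5*(-3*((-(2*x)) + 9)) = 105 or -105] LHS = 5·(…); ÷5 both sides. So div: -3*((-(2*x)) + 9) = 21 or -21.
Step 3. [-3*((-(2*x)) + 9) = 21 or -21] leading coefficient -3: divide by -3, so div: (-(2*x)) + 9 = -7 or 7.
Step 4. [(-(2*x)) + 9 = -7 or 7] the outer +9 inverts by subtracting 9 ⇒ sub: -(2*x) = -16 or -2.
Step 5. [-(2*x) = -16 or -2] leading − — multiply by −1. So neg: 2*x = 16 or 2.
Step 6. [2*x = 16 or 2] divide by the outer 2 ⇒ div: x = 8 or 1.

Answer: x ∈ {1, 8}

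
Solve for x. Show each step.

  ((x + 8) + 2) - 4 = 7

Step 1. [((x + 8) + 2) - 4 = 7] peel the -4: add 4 from each side, so sub: (x + 8) + 2 = 11.
Step 2. [(x + 8) + 2 = 11] subtract 2: x sits inside (… + 2). So sub: x + 8 = 9.
Step 3. [x + 8 = 9] peel the +8: subtract 8 from each side, so sub: x = 1.

Answer: x ∈ {1}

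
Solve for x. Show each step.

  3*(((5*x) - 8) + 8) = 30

Step 1. [3*(((5*x) - 8) + 8) = 30] divide by the outer 3, so div: ((5*x) - 8) + 8 = 10.
Step 2. [((5*x) - 8) + 8 = 10] peel the +8: subtract 8 from each side ⇒ sub: (5*x) - 8 = 2.
Step 3. [(5*x) - 8 = 2] -8 is outermost — add 8 both sides, so sub: 5*x = 10.
Step 4. [5*x = 10] 5·(inner) — divide through by 5, so div: x = 2.

Answer: x ∈ {2}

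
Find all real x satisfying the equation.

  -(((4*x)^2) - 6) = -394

Step 1. [-(((4*x)^2) - 6) = -394] leading − — multiply by −1 ⇒ neg: ((4*x)^2) - 6 = 394.
Step 2. [((4*x)^2) - 6 = 394] -6 is outermost — add 6 both sides. So sub: (4*x)^2 = 400.
Step 3. [(4*x)^2 = 400] 400 ≥ 0, LHS is (·)² — take ±√. So sqrt: 4*x = 20 or -20.
Step 4. [4*x = 20 or -20] 4·(inner) — divide through by 4 ⇒ div: x = 5 or -5.

Answer: x ∈ {-5, 5}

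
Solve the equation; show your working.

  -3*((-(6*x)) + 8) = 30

Step 1. [-3*((-(6*x)) + 8) = 30] leading coefficient -3: divide by -3. So div: (-(6*x)) + 8 = -10.
Step 2. [(-(6*x)) + 8 = -10] the outer +8 inverts by subtracting 8. So sub: -(6*x) = -18.
Step 3. [-(6*x) = -18] leading − — multiply by −1, so neg: 6*x = 18.
Step 4. [6*x = 18] 6 out front; divide by 6 ⇒ div: x = 3.

Answer: x ∈ {3}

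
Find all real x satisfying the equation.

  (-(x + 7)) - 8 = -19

Step 1. [(-(x + 7)) - 8 = -19] the outer -8 inverts by adding 8, so sub: -(x + 7) = -11.
Step 2. [-(x + 7) = -11] leading − — multiply by −1. So neg: x + 7 = 11.
Step 3. [x + 7 = 11] the outer +7 inverts by subtracting 7 ⇒ sub: x = 4.

Answer: x ∈ {4}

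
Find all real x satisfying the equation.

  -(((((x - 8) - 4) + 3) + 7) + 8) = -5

Step 1. [-(((((x - 8) - 4) + 3) + 7) + 8) = -5] flip signs both sides, so neg: ((((x - 8) - 4) + 3) + 7) + 8 = 5.
Step 2. [((((x - 8) - 4) + 3) + 7) + 8 = 5] the outer +8 inverts by subtracting 8, so sub: (((x - 8) - 4) + 3) + 7 = -3.
Step 3. [(((x - 8) - 4) + 3) + 7 = -3] +7 is outermost — subtract 7 both sides, so sub: ((x - 8) - 4) + 3 = -10.
Step 4. [((x - 8) - 4) + 3 = -10] the outer +3 inverts by subtracting 3, so sub: (x - 8) - 4 = -13.
Step 5. [(x - 8) - 4 = -13] -4 is outermost — add 4 both sides ⇒ sub: x - 8 = -9.
Step 6. [x - 8 = -9] 8 comes off first (add 8), so sub: x = -1.

Answer: x ∈ {-1}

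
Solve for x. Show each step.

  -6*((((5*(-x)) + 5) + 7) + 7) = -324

Step 1. [-6*((((5*(-x)) + 5) + 7) + 7) = -324] -6 out front; divide by -6, so div: (((5*(-x)) + 5) + 7) + 7 = 54.
Step 2. [(((5*(-x)) + 5) + 7) + 7 = 54] 7 comes off first (subtract 7) ⇒ sub: ((5*(-x)) + 5) + 7 = 47.
Step 3. [((5*(-x)) + 5) + 7 = 47] peel the +7: subtract 7 from each side. So sub: (5*(-x)) + 5 = 40.
Step 4. [(5*(-x)) + 5 = 40] 5 comes off first (subtract 5) ⇒ sub: 5*(-x) = 35.
Step 5. [5*(-x) = 35] leading coefficient 5: divide by 5 ⇒ div: -x = 7.
Step 6. [-x = 7] leading − — multiply by −1 ⇒ neg: x = -7.

Answer: x ∈ {-7}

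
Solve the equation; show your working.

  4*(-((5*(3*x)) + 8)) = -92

Step 1. [4*(-((5*(3*x)) + 8)) = -92] leading coefficient 4: divide by 4 ⇒ div: -((5*(3*x)) + 8) = -23.
Step 2. [-((5*(3*x)) + 8) = -23] flip signs both sides. So neg: (5*(3*x)) + 8 = 23.
Step 3. [(5*(3*x)) + 8 = 23] the outer +8 inverts by subtracting 8, so sub: 5*(3*x) = 15.
Step 4. [5*(3*x) = 15] divide by the outer 5. So div: 3*x = 3.
Step 5. [3*x = 3] leading coefficient 3: divide by 3, so div: x = 1.

Answer: x ∈ {1}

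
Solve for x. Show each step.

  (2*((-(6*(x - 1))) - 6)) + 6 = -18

Step 1. [(2*((-(6*(x - 1))) - 6)) + 6 = -18] common factor 2 (LHS and -18) — divide through ⇒ factor: ((-(6*(x - 1))) - 6) + 3 = -9.
Step 2. [((-(6*(x - 1))) - 6) + 3 = -9] peel the +3: subtract 3 from each side. So sub: (-(6*(x - 1))) - 6 = -12.
Step 3. [(-(6*(x - 1))) - 6 = -12] 6 comes off first (add 6) ⇒ sub: -(6*(x - 1)) = -6.
Step 4. [-(6*(x - 1)) = -6] leading − — multiply by −1. So neg: 6*(x - 1) = 6.
Step 5. [6*(x - 1) = 6] LHS = 6·(…); ÷6 both sides ⇒ div: x - 1 = 1.
Step 6. [x - 1 = 1] 1 comes off first (add 1). So sub: x = 2.

Answer: x ∈ {2}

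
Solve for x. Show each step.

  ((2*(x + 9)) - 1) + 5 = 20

Step 1. [((2*(x + 9)) - 1) + 5 = 20] 5 comes off first (subtract 5) ⇒ sub: (2*(x + 9)) - 1 = 15.
Step 2. [(2*(x + 9)) - 1 = 15] peel the -1: add 1 from each side. So sub: 2*(x + 9) = 16.
Step 3. [2*(x + 9) = 16] 2 out front; divide by 2, so div: x + 9 = 8.
Step 4. [x + 9 = 8] the outer +9 inverts by subtracting 9. So sub: x = -1.

Answer: x ∈ {-1}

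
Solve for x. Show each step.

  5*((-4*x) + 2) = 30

Step 1. [5*((-4*x) + 2) = 30] leading coefficient 5: divide by 5, so div: (-4*x) + 2 = 6.
Step 2. [(-4*x) + 2 = 6] +2 is outermost — subtract 2 both sides ⇒ sub: -4*x = 4.
Step 3. [-4*x = 4] divide by the outer -4 ⇒ div: x = -1.

Answer: x ∈ {-1}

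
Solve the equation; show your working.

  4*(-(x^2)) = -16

Step 1. [4*(-(x^2)) = -16] 4·(inner) — divide through by 4 ⇒ div: -(x^2) = -4.
Step 2. [-(x^2) = -4] LHS negated; negate both sides ⇒ neg: x^2 = 4.
Step 3. [x^2 = 4] √ both sides: 4 ≥ 0 gives two branches ⇒ sqrt: x = 2 or -2.

Answer: x ∈ {-2, 2}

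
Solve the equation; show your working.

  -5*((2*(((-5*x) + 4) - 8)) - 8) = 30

Step 1. [-5*((2*(((-5*x) + 4) - 8)) - 8) = 30] leading coefficient -5: divide by -5 ⇒ div: (2*(((-5*x) + 4) - 8)) - 8 = -6.
Step 2. [(2*(((-5*x) + 4) - 8)) - 8 = -6] common factor 2 (LHS and -6) — divide through, so factor: (((-5*x) + 4) - 8) - 4 = -3.
Step 3. [(((-5*x) + 4) - 8) - 4 = -3] the outer -4 inverts by adding 4, so sub: ((-5*x) + 4) - 8 = 1.
Step 4. [((-5*x) + 4) - 8 = 1] -8 is outermost — add 8 both sides. So sub: (-5*x) + 4 = 9.
Step 5. [(-5*x) + 4 = 9] peel the +4: subtract 4 from each side. So sub: -5*x = 5.
Step 6. [-5*x = 5] -5·(inner) — divide through by -5. So div: x = -1.

Answer: x ∈ {-1}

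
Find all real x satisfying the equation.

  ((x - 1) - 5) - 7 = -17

Step 1. [((x - 1) - 5) - 7 = -17] the outer -7 inverts by adding 7. So sub: (x - 1) - 5 = -10.
Step 2. [(x - 1) - 5 = -10] the outer -5 inverts by adding 5. So sub: x - 1 = -5.
Step 3. [x - 1 = -5] 1 comes off first (add 1). So sub: x = -4.

Answer: x ∈ {-4}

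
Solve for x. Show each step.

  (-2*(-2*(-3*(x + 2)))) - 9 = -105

Step 1. [(-2*(-2*(-3*(x + 2)))) - 9 = -105] the outer -9 inverts by adding 9, so sub: -2*(-2*(-3*(x + 2))) = -96.
Step 2. [-2*(-2*(-3*(x + 2))) = -96] leading coefficient -2: divide by -2 ⇒ div: -2*(-3*(x + 2)) = 48.
Step 3. [-2*(-3*(x + 2)) = 48] divide by the outer -2. So div: -3*(x + 2) = -24.
Step 4. [-3*(x + 2) = -24] divide by the outer -3 ⇒ div: x + 2 = 8.
Step 5. [x + 2 = 8] +2 is outermost — subtract 2 both sides, so sub: x = 6.

Answer: x ∈ {6}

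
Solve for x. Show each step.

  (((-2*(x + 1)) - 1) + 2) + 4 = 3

Step 1. [(((-2*(x + 1)) - 1) + 2) + 4 = 3] +4 is outermost — subtract 4 both sides, so sub: ((-2*(x + 1)) - 1) + 2 = -1.
Step 2. [((-2*(x + 1)) - 1) + 2 = -1] +2 is outermost — subtract 2 both sides, so sub: (-2*(x + 1)) - 1 = -3.
Step 3. [(-2*(x + 1)) - 1 = -3] -1 is outermost — add 1 both sides, so sub: -2*(x + 1) = -2.
Step 4. [-2*(x + 1) = -2] LHS = -2·(…); ÷-2 both sides, so div: x + 1 = 1.
Step 5. [x + 1 = 1] 1 comes off first (subtract 1), so sub: x = 0.

Answer: x ∈ {0}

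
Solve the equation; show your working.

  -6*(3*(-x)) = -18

Step 1. [-6*(3*(-x)) = -18] LHS = -6·(…); ÷-6 both sides. So div: 3*(-x) = 3.
Step 2. [3*(-x) = 3] leading coefficient 3: divide by 3. So div: -x = 1.
Step 3. [-x = 1] flip signs both sides ⇒ neg: x = -1.

Answer: x ∈ {-1}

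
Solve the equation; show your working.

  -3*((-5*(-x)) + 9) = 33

Step 1. [-3*((-5*(-x)) + 9) = 33] LHS = -3·(…); ÷-3 both sides, so div: (-5*(-x)) + 9 = -11.
Step 2. [(-5*(-x)) + 9 = -11] the outer +9 inverts by subtracting 9, so sub: -5*(-x) = -20.
Step 3. [-5*(-x) = -20] divide by the outer -5 ⇒ div: -x = 4.
Step 4. [-x = 4] leading − — multiply by −1. So neg: x = -4.

Answer: x ∈ {-4}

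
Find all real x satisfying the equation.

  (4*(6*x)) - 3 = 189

Step 1. [(4*(6*x)) - 3 = 189] 3 comes off first (add 3) ⇒ sub: 4*(6*x) = 192.
Step 2. [4*(6*x) = 192] leading coefficient 4: divide by 4 ⇒ div: 6*x = 48.
Step 3. [6*x = 48] leading coefficient 6: divide by 6, so div: x = 8.

Answer: x ∈ {8}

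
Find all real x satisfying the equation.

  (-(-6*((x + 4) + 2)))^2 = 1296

Step 1. [(-(-6*((x + 4) + 2)))^2 = 1296] √ both sides: 1296 ≥ 0 gives two branches ⇒ sqrt: -(-6*((x + 4) + 2)) = 36 or -36.
Step 2. [-(-6*((x + 4) + 2)) = 36 or -36] LHS negated; negate both sides. So neg: -6*((x + 4) + 2) = -36 or 36.
Step 3. [-6*((x + 4) + 2) = -36 or 36] LHS = -6·(…); ÷-6 both sides, so div: (x + 4) + 2 = 6 or -6.
Step 4. [(x + 4) + 2 = 6 or -6] peel the +2: subtract 2 from each side ⇒ sub: x + 4 = 4 or -8.
Step 5. [x + 4 = 4 or -8] peel the +4: subtract 4 from each side, so sub: x = 0 or -12.

Answer: x ∈ {-12, 0}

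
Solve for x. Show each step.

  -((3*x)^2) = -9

Step 1. [-((3*x)^2) = -9] flip signs both sides. So neg: (3*x)^2 = 9.
Step 2. [(3*x)^2 = 9] LHS squared, RHS 9 ≥ 0: apply √ (±) ⇒ sqrt: 3*x = 3 or -3.
Step 3. [3*x = 3 or -3] 3 out front; divide by 3. So div: x = 1 or -1.

Answer: x ∈ {-1, 1}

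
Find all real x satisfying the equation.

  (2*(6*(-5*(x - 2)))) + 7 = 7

Step 1. [(2*(6*(-5*(x - 2)))) + 7 = 7] peel the +7: subtract 7 from each side. So sub: 2*(6*(-5*(x - 2))) = 0.
Step 2. [2*(6*(-5*(x - 2))) = 0] 2 out front; divide by 2 ⇒ div: 6*(-5*(x - 2)) = 0.
Step 3. [6*(-5*(x - 2)) = 0] 6 out front; divide by 6 ⇒ div: -5*(x - 2) = 0.
Step 4. [-5*(x - 2) = 0] -5·(inner) — divide through by -5 ⇒ div: x - 2 = 0.
Step 5. [x - 2 = 0] 2 comes off first (add 2) ⇒ sub: x = 2.

Answer: x ∈ {2}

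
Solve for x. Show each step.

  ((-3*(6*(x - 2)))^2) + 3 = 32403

Step 1. [((-3*(6*(x - 2)))^2) + 3 = 32403] 3 comes off first (subtract 3). So sub: (-3*(6*(x - 2)))^2 = 32400.
Step 2. [(-3*(6*(x - 2)))^2 = 32400] 32400 ≥ 0, LHS is (·)² — take ±√. So sqrt: -3*(6*(x - 2)) = 180 or -180.
Step 3. [-3*(6*(x - 2)) = 180 or -180] -3 out front; divide by -3. So div: 6*(x - 2) = -60 or 60.
Step 4. [6*(x - 2) = -60 or 60] LHS = 6·(…); ÷6 both sides ⇒ div: x - 2 = -10 or 10.
Step 5. [x - 2 = -10 or 10] the outer -2 inverts by adding 2. So sub: x = -8 or 12.

Answer: x ∈ {-8, 12}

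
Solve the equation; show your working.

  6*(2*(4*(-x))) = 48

Step 1. [6*(2*(4*(-x))) = 48] LHS = 6·(…); ÷6 both sides. So div: 2*(4*(-x)) = 8.
Step 2. [2*(4*(-x)) = 8] divide by the outer 2, so div: 4*(-x) = 4.
Step 3. [4*(-x) = 4] 4·(inner) — divide through by 4 ⇒ div: -x = 1.
Step 4. [-x = 1] flip signs both sides, so neg: x = -1.

Answer: x ∈ {-1}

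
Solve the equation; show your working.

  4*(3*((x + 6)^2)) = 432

Step 1. [4*(3*((x + 6)^2)) = 432] 4 out front; divide by 4, so div: 3*((x + 6)^2) = 108.
Step 2. [3*((x + 6)^2) = 108] divide by the outer 3 ⇒ div: (x + 6)^2 = 36.
Step 3. [(x + 6)^2 = 36] 36 ≥ 0, LHS is (·)² — take ±√ ⇒ sqrt: x + 6 = 6 or -6.
Step 4. [x + 6 = 6 or -6] the outer +6 inverts by subtracting 6. So sub: x = 0 or -12.

Answer: x ∈ {-12, 0}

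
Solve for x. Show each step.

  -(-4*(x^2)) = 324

Step 1. [-(-4*(x^2)) = 324] flip signs both sides, so neg: -4*(x^2) = -324.
Step 2. [-4*(x^2) = -324] -4·(inner) — divide through by -4 ⇒ div: x^2 = 81.
Step 3. [x^2 = 81] LHS squared, RHS 81 ≥ 0: apply √ (±), so sqrt: x = 9 or -9.

Answer: x ∈ {-9, 9}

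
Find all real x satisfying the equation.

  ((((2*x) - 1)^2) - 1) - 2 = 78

Step 1. [((((2*x) - 1)^2) - 1) - 2 = 78] the outer -2 inverts by adding 2, so sub: (((2*x) - 1)^2) - 1 = 80.
Step 2. [(((2*x) - 1)^2) - 1 = 80] the outer -1 inverts by adding 1. So sub: ((2*x) - 1)^2 = 81.
Step 3. [((2*x) - 1)^2 = 81] 81 ≥ 0, LHS is (·)² — take ±√. So sqrt: (2*x) - 1 = 9 or -9.
Step 4. [(2*x) - 1 = 9 or -9] peel the -1: add 1 from each side, so sub: 2*x = 10 or -8.
Step 5. [2*x = 10 or -8] 2·(inner) — divide through by 2 ⇒ div: x = 5 or -4.

Answer: x ∈ {-4, 5}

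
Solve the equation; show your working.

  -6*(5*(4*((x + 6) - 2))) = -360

Step 1. [-6*(5*(4*((x + 6) - 2))) = -360] LHS = -6·(…); ÷-6 both sides, so div: 5*(4*((x + 6) - 2)) = 60.
Step 2. [5*(4*((x + 6) - 2)) = 60] leading coefficient 5: divide by 5, so div: 4*((x + 6) - 2) = 12.
Step 3. [4*((x + 6) - 2) = 12] LHS = 4·(…); ÷4 both sides. So div: (x + 6) - 2 = 3.
Step 4. [(x + 6) - 2 = 3] add 2: x sits inside (… - 2), so sub: x + 6 = 5.
Step 5. [x + 6 = 5] the outer +6 inverts by subtracting 6 ⇒ sub: x = -1.

Answer: x ∈ {-1}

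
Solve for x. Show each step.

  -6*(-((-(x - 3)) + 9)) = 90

Step 1. [-6*(-((-(x - 3)) + 9)) = 90] -6·(inner) — divide through by -6. So div: -((-(x - 3)) + 9) = -15.
Step 2. [-((-(x - 3)) + 9) = -15] flip signs both sides ⇒ neg: (-(x - 3)) + 9 = 15.
Step 3. [(-(x - 3)) + 9 = 15] the outer +9 inverts by subtracting 9. So sub: -(x - 3) = 6.
Step 4. [-(x - 3) = 6] flip signs both sides ⇒ neg: x - 3 = -6.
Step 5. [x - 3 = -6] peel the -3: add 3 from each side, so sub: x = -3.

Answer: x ∈ {-3}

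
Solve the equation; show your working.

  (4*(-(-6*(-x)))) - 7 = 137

Step 1. [(4*(-(-6*(-x)))) - 7 = 137] 7 comes off first (add 7) ⇒ sub: 4*(-(-6*(-x))) = 144.
Step 2. [4*(-(-6*(-x))) = 144] 4·(inner) — divide through by 4 ⇒ div: -(-6*(-x)) = 36.
Step 3. [-(-6*(-x)) = 36] LHS negated; negate both sides. So neg: -6*(-x) = -36.
Step 4. [-6*(-x) = -36] -6 out front; divide by -6, so div: -x = 6.
Step 5. [-x = 6] LHS negated; negate both sides, so neg: x = -6.

Answer: x ∈ {-6}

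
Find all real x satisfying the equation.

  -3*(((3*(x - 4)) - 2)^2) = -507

Step 1. [-3*(((3*(x - 4)) - 2)^2) = -507] -3·(inner) — divide through by -3, so div: ((3*(x - 4)) - 2)^2 = 169.
Step 2. [((3*(x - 4)) - 2)^2 = 169] 169 ≥ 0, LHS is (·)² — take ±√, so sqrt: (3*(x - 4)) - 2 = 13 or -13.
Step 3. [(3*(x - 4)) - 2 = 13 or -13] 2 comes off first (add 2) ⇒ sub: 3*(x - 4) = 15 or -11.
Step 4. [3*(x - 4) = 15 or -11] 3·(inner) — divide through by 3 ⇒ div: x - 4 = 5 or -11/3.
Step 5. [x - 4 = 5 or -11/3] -4 is outermost — add 4 both sides. So sub: x = 9 or 1/3.

Answer: x ∈ {1/3, 9}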